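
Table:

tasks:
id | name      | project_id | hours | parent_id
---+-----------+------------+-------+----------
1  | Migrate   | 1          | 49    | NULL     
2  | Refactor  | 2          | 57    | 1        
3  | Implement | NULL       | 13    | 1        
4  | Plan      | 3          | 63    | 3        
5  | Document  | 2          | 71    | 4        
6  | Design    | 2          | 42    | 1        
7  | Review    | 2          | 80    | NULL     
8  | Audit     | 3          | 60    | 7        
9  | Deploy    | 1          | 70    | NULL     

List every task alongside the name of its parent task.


This is a self-join: tasks is joined to a second copy of itself, matching each row's parent_id to another row's id. Use LEFT JOIN so rows with parent_id=NULL are kept.
  - task 1 (Migrate): parent_id=NULL -> NULL
  - task 2 (Refactor): parent_id=1 -> Migrate
  - task 3 (Implement): parent_id=1 -> Migrate
  - task 4 (Plan): parent_id=3 -> Implement
  - task 5 (Document): parent_id=4 -> Plan
  - task 6 (Design): parent_id=1 -> Migrate
  - task 7 (Review): parent_id=NULL -> NULL
  - task 8 (Audit): parent_id=7 -> Review
  - task 9 (Deploy): parent_id=NULL -> NULL

SQL:
SELECT a.name AS item, b.name AS parent
FROM tasks a
LEFT JOIN tasks b ON a.parent_id = b.id

Result:
item      | parent   
----------+----------
Migrate   | NULL     
Refactor  | Migrate  
Implement | Migrate  
Plan      | Implement
Document  | Plan     
Design    | Migrate  
Review    | NULL     
Audit     | Review   
Deploy    | NULL     


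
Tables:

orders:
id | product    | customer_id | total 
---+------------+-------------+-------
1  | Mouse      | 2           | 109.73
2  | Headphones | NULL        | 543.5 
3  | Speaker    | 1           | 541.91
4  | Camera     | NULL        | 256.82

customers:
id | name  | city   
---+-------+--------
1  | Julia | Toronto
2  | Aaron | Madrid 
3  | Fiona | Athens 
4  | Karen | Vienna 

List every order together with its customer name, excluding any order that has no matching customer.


INNER JOIN keeps only orders rows whose customer_id matches an id in customers. Walk through each order:
  - order 1 (Mouse): customer_id=2 -> matches Aaron
  - order 2 (Headphones): customer_id=NULL, no match -> dropped
  - order 3 (Speaker): customer_id=1 -> matches Julia
  - order 4 (Camera): customer_id=NULL, no match -> dropped
So 2 of 4 rows are dropped.

SQL:
SELECT a.product, b.name AS customer
FROM orders a
INNER JOIN customers b ON a.customer_id = b.id

Result:
product | customer
--------+---------
Mouse   | Aaron   
Speaker | Julia   


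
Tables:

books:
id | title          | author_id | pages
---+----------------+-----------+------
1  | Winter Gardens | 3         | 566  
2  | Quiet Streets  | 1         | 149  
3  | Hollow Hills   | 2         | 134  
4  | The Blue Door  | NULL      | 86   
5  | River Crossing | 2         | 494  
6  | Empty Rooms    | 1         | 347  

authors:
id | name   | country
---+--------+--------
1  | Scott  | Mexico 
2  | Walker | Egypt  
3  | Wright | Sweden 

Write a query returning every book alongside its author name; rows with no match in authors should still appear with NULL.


LEFT JOIN keeps every row from books (the left table); where author_id has no match in authors, the author columns become NULL. Walk through each book:
  - book 1 (Winter Gardens): author_id=3 -> matches Wright
  - book 2 (Quiet Streets): author_id=1 -> matches Scott
  - book 3 (Hollow Hills): author_id=2 -> matches Walker
  - book 4 (The Blue Door): author_id=NULL, no match -> kept with NULL
  - book 5 (River Crossing): author_id=2 -> matches Walker
  - book 6 (Empty Rooms): author_id=1 -> matches Scott
All 6 rows appear; 1 has NULL author.

SQL:
SELECT a.title, b.name AS author
FROM books a
LEFT JOIN authors b ON a.author_id = b.id

Result:
title          | author
---------------+-------
Winter Gardens | Wright
Quiet Streets  | Scott 
Hollow Hills   | Walker
The Blue Door  | NULL  
River Crossing | Walker
Empty Rooms    | Scott 


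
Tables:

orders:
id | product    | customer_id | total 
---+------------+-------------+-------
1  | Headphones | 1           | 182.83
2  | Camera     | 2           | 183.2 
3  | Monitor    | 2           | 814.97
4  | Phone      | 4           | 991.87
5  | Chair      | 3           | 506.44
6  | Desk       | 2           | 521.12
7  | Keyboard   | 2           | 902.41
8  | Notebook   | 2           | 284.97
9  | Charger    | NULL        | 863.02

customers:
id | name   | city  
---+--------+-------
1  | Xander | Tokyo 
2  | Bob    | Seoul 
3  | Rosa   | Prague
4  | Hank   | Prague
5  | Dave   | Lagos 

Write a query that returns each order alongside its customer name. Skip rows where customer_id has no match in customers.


INNER JOIN keeps only orders rows whose customer_id matches an id in customers. Walk through each order:
  - order 1 (Headphones): customer_id=1 -> matches Xander
  - order 2 (Camera): customer_id=2 -> matches Bob
  - order 3 (Monitor): customer_id=2 -> matches Bob
  - order 4 (Phone): customer_id=4 -> matches Hank
  - order 5 (Chair): customer_id=3 -> matches Rosa
  - order 6 (Desk): customer_id=2 -> matches Bob
  - order 7 (Keyboard): customer_id=2 -> matches Bob
  - order 8 (Notebook): customer_id=2 -> matches Bob
  - order 9 (Charger): customer_id=NULL, no match -> dropped
So 1 of 9 rows is dropped.

SQL:
SELECT a.product, b.name AS customer
FROM orders a
INNER JOIN customers b ON a.customer_id = b.id

Result:
product    | customer
-----------+---------
Headphones | Xander  
Camera     | Bob     
Monitor    | Bob     
Phone      | Hank    
Chair      | Rosa    
Desk       | Bob     
Keyboard   | Bob     
Notebook   | Bob     


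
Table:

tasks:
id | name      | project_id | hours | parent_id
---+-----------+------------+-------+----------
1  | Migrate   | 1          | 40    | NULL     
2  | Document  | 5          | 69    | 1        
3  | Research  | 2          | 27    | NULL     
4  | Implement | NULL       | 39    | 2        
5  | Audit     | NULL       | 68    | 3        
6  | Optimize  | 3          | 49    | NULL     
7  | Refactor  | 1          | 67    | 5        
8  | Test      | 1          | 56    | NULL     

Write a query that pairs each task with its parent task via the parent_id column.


This is a self-join: tasks is joined to a second copy of itself, matching each row's parent_id to another row's id. Use LEFT JOIN so rows with parent_id=NULL are kept.
  - task 1 (Migrate): parent_id=NULL -> NULL
  - task 2 (Document): parent_id=1 -> Migrate
  - task 3 (Research): parent_id=NULL -> NULL
  - task 4 (Implement): parent_id=2 -> Document
  - task 5 (Audit): parent_id=3 -> Research
  - task 6 (Optimize): parent_id=NULL -> NULL
  - task 7 (Refactor): parent_id=5 -> Audit
  - task 8 (Test): parent_id=NULL -> NULL

SQL:
SELECT a.name AS item, b.name AS parent
FROM tasks a
LEFT JOIN tasks b ON a.parent_id = b.id

Result:
item      | parent  
----------+---------
Migrate   | NULL    
Document  | Migrate 
Research  | NULL    
Implement | Document
Audit     | Research
Optimize  | NULL    
Refactor  | Audit   
Test      | NULL    


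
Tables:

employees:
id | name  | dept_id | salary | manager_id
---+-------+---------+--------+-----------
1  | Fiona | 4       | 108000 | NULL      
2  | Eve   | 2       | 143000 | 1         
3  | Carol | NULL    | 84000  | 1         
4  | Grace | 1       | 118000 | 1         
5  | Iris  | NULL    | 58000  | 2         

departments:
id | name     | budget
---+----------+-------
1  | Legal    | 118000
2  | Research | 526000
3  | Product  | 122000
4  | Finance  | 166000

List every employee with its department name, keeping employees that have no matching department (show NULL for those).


LEFT JOIN keeps every row from employees (the left table); where dept_id has no match in departments, the department columns become NULL. Walk through each employee:
  - employee 1 (Fiona): dept_id=4 -> matches Finance
  - employee 2 (Eve): dept_id=2 -> matches Research
  - employee 3 (Carol): dept_id=NULL, no match -> kept with NULL
  - employee 4 (Grace): dept_id=1 -> matches Legal
  - employee 5 (Iris): dept_id=NULL, no match -> kept with NULL
All 5 rows appear; 2 have NULL department.

SQL:
SELECT a.name, b.name AS department
FROM employees a
LEFT JOIN departments b ON a.dept_id = b.id

Result:
name  | department
------+-----------
Fiona | Finance   
Eve   | Research  
Carol | NULL      
Grace | Legal     
Iris  | NULL      


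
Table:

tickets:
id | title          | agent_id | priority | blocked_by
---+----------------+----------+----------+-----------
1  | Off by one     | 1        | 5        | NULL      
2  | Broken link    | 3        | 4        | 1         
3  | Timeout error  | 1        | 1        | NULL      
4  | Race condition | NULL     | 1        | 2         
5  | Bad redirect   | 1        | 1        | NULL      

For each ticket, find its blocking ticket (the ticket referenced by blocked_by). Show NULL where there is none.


This is a self-join: tickets is joined to a second copy of itself, matching each row's blocked_by to another row's id. Use LEFT JOIN so rows with blocked_by=NULL are kept.
  - ticket 1 (Off by one): blocked_by=NULL -> NULL
  - ticket 2 (Broken link): blocked_by=1 -> Off by one
  - ticket 3 (Timeout error): blocked_by=NULL -> NULL
  - ticket 4 (Race condition): blocked_by=2 -> Broken link
  - ticket 5 (Bad redirect): blocked_by=NULL -> NULL

SQL:
SELECT a.title AS item, b.title AS blocked_by
FROM tickets a
LEFT JOIN tickets b ON a.blocked_by = b.id

Result:
item           | blocked_by 
---------------+------------
Off by one     | NULL       
Broken link    | Off by one 
Timeout error  | NULL       
Race condition | Broken link
Bad redirect   | NULL       


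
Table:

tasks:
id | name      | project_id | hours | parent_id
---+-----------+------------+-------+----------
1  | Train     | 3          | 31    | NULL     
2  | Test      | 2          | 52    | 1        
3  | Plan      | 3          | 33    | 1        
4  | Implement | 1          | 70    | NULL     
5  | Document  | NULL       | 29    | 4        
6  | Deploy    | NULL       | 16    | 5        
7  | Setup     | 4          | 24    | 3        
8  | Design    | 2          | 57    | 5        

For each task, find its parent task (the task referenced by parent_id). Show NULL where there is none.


This is a self-join: tasks is joined to a second copy of itself, matching each row's parent_id to another row's id. Use LEFT JOIN so rows with parent_id=NULL are kept.
  - task 1 (Train): parent_id=NULL -> NULL
  - task 2 (Test): parent_id=1 -> Train
  - task 3 (Plan): parent_id=1 -> Train
  - task 4 (Implement): parent_id=NULL -> NULL
  - task 5 (Document): parent_id=4 -> Implement
  - task 6 (Deploy): parent_id=5 -> Document
  - task 7 (Setup): parent_id=3 -> Plan
  - task 8 (Design): parent_id=5 -> Document

SQL:
SELECT a.name AS item, b.name AS parent
FROM tasks a
LEFT JOIN tasks b ON a.parent_id = b.id

Result:
item      | parent   
----------+----------
Train     | NULL     
Test      | Train    
Plan      | Train    
Implement | NULL     
Document  | Implement
Deploy    | Document 
Setup     | Plan     
Design    | Document 


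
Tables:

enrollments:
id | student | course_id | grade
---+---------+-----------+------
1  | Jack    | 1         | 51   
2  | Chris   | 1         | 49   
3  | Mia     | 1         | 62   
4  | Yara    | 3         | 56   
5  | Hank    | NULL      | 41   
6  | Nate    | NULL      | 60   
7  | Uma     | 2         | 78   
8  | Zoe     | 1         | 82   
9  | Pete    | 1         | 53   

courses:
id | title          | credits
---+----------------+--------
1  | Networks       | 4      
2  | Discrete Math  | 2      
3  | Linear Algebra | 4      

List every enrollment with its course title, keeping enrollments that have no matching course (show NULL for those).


LEFT JOIN keeps every row from enrollments (the left table); where course_id has no match in courses, the course columns become NULL. Walk through each enrollment:
  - enrollment 1 (Jack): course_id=1 -> matches Networks
  - enrollment 2 (Chris): course_id=1 -> matches Networks
  - enrollment 3 (Mia): course_id=1 -> matches Networks
  - enrollment 4 (Yara): course_id=3 -> matches Linear Algebra
  - enrollment 5 (Hank): course_id=NULL, no match -> kept with NULL
  - enrollment 6 (Nate): course_id=NULL, no match -> kept with NULL
  - enrollment 7 (Uma): course_id=2 -> matches Discrete Math
  - enrollment 8 (Zoe): course_id=1 -> matches Networks
  - enrollment 9 (Pete): course_id=1 -> matches Networks
All 9 rows appear; 2 have NULL course.

SQL:
SELECT a.student, b.title AS course
FROM enrollments a
LEFT JOIN courses b ON a.course_id = b.id

Result:
student | course        
--------+---------------
Jack    | Networks      
Chris   | Networks      
Mia     | Networks      
Yara    | Linear Algebra
Hank    | NULL          
Nate    | NULL          
Uma     | Discrete Math 
Zoe     | Networks      
Pete    | Networks      


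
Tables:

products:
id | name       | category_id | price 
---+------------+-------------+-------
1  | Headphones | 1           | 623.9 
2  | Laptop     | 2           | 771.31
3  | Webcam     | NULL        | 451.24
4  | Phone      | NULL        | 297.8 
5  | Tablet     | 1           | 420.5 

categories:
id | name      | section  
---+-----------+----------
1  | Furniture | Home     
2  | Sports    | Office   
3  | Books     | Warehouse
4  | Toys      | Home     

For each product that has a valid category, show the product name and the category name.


INNER JOIN keeps only products rows whose category_id matches an id in categories. Walk through each product:
  - product 1 (Headphones): category_id=1 -> matches Furniture
  - product 2 (Laptop): category_id=2 -> matches Sports
  - product 3 (Webcam): category_id=NULL, no match -> dropped
  - product 4 (Phone): category_id=NULL, no match -> dropped
  - product 5 (Tablet): category_id=1 -> matches Furniture
So 2 of 5 rows are dropped.

SQL:
SELECT a.name, b.name AS category
FROM products a
INNER JOIN categories b ON a.category_id = b.id

Result:
name       | category 
-----------+----------
Headphones | Furniture
Laptop     | Sports   
Tablet     | Furniture


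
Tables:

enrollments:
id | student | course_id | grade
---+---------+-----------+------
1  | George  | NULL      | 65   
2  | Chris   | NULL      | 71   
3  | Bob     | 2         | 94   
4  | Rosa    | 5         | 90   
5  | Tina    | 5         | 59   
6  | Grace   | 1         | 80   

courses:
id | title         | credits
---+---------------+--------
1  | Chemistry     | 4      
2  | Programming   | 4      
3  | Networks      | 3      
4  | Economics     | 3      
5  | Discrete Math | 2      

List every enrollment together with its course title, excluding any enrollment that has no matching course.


INNER JOIN keeps only enrollments rows whose course_id matches an id in courses. Walk through each enrollment:
  - enrollment 1 (George): course_id=NULL, no match -> dropped
  - enrollment 2 (Chris): course_id=NULL, no match -> dropped
  - enrollment 3 (Bob): course_id=2 -> matches Programming
  - enrollment 4 (Rosa): course_id=5 -> matches Discrete Math
  - enrollment 5 (Tina): course_id=5 -> matches Discrete Math
  - enrollment 6 (Grace): course_id=1 -> matches Chemistry
So 2 of 6 rows are dropped.

SQL:
SELECT a.student, b.title AS course
FROM enrollments a
INNER JOIN courses b ON a.course_id = b.id

Result:
student | course       
--------+--------------
Bob     | Programming  
Rosa    | Discrete Math
Tina    | Discrete Math
Grace   | Chemistry    


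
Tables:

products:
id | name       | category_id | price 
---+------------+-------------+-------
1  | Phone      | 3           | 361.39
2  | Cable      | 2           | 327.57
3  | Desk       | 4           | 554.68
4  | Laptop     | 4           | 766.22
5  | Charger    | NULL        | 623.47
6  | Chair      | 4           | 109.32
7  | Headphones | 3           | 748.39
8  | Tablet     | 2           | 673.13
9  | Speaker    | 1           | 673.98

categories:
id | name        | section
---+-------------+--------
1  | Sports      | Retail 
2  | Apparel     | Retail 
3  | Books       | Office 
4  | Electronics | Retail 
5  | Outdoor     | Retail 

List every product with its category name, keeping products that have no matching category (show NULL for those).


LEFT JOIN keeps every row from products (the left table); where category_id has no match in categories, the category columns become NULL. Walk through each product:
  - product 1 (Phone): category_id=3 -> matches Books
  - product 2 (Cable): category_id=2 -> matches Apparel
  - product 3 (Desk): category_id=4 -> matches Electronics
  - product 4 (Laptop): category_id=4 -> matches Electronics
  - product 5 (Charger): category_id=NULL, no match -> kept with NULL
  - product 6 (Chair): category_id=4 -> matches Electronics
  - product 7 (Headphones): category_id=3 -> matches Books
  - product 8 (Tablet): category_id=2 -> matches Apparel
  - product 9 (Speaker): category_id=1 -> matches Sports
All 9 rows appear; 1 has NULL category.

SQL:
SELECT a.name, b.name AS category
FROM products a
LEFT JOIN categories b ON a.category_id = b.id

Result:
name       | category   
-----------+------------
Phone      | Books      
Cable      | Apparel    
Desk       | Electronics
Laptop     | Electronics
Charger    | NULL       
Chair      | Electronics
Headphones | Books      
Tablet     | Apparel    
Speaker    | Sports     


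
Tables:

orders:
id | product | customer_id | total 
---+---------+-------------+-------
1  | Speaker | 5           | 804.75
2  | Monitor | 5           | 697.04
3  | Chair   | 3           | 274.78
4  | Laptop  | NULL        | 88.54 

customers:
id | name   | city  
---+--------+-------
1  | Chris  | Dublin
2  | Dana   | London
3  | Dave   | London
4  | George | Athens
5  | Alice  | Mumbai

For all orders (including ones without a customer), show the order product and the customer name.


LEFT JOIN keeps every row from orders (the left table); where customer_id has no match in customers, the customer columns become NULL. Walk through each order:
  - order 1 (Speaker): customer_id=5 -> matches Alice
  - order 2 (Monitor): customer_id=5 -> matches Alice
  - order 3 (Chair): customer_id=3 -> matches Dave
  - order 4 (Laptop): customer_id=NULL, no match -> kept with NULL
All 4 rows appear; 1 has NULL customer.

SQL:
SELECT a.product, b.name AS customer
FROM orders a
LEFT JOIN customers b ON a.customer_id = b.id

Result:
product | customer
--------+---------
Speaker | Alice   
Monitor | Alice   
Chair   | Dave    
Laptop  | NULL    


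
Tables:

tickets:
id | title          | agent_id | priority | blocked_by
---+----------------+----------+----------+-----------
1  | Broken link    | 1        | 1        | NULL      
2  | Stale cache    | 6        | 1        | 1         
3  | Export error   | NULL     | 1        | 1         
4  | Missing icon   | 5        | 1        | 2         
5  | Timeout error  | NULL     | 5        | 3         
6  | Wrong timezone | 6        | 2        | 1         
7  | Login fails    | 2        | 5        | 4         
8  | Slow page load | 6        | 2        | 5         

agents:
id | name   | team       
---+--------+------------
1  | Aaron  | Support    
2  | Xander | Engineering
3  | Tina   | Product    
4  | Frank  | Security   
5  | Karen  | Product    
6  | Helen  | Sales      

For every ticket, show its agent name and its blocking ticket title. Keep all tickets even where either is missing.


Two LEFT JOINs from the same base table tickets: one to agents via agent_id, one to tickets itself via blocked_by. Both are LEFT so every ticket is preserved.
Match against agents:
  - ticket 1 (Broken link): agent_id=1 -> matches Aaron
  - ticket 2 (Stale cache): agent_id=6 -> matches Helen
  - ticket 3 (Export error): agent_id=NULL, no match -> kept with NULL
  - ticket 4 (Missing icon): agent_id=5 -> matches Karen
  - ticket 5 (Timeout error): agent_id=NULL, no match -> kept with NULL
  - ticket 6 (Wrong timezone): agent_id=6 -> matches Helen
  - ticket 7 (Login fails): agent_id=2 -> matches Xander
  - ticket 8 (Slow page load): agent_id=6 -> matches Helen
Match against tickets (self):
  - ticket 1 (Broken link): blocked_by=NULL -> NULL
  - ticket 2 (Stale cache): blocked_by=1 -> Broken link
  - ticket 3 (Export error): blocked_by=1 -> Broken link
  - ticket 4 (Missing icon): blocked_by=2 -> Stale cache
  - ticket 5 (Timeout error): blocked_by=3 -> Export error
  - ticket 6 (Wrong timezone): blocked_by=1 -> Broken link
  - ticket 7 (Login fails): blocked_by=4 -> Missing icon
  - ticket 8 (Slow page load): blocked_by=5 -> Timeout error

SQL:
SELECT a.title, b.name AS agent, c.title AS blocked_by
FROM tickets a
LEFT JOIN agents b ON a.agent_id = b.id
LEFT JOIN tickets c ON a.blocked_by = c.id

Result:
title          | agent  | blocked_by   
---------------+--------+--------------
Broken link    | Aaron  | NULL         
Stale cache    | Helen  | Broken link  
Export error   | NULL   | Broken link  
Missing icon   | Karen  | Stale cache  
Timeout error  | NULL   | Export error 
Wrong timezone | Helen  | Broken link  
Login fails    | Xander | Missing icon 
Slow page load | Helen  | Timeout error


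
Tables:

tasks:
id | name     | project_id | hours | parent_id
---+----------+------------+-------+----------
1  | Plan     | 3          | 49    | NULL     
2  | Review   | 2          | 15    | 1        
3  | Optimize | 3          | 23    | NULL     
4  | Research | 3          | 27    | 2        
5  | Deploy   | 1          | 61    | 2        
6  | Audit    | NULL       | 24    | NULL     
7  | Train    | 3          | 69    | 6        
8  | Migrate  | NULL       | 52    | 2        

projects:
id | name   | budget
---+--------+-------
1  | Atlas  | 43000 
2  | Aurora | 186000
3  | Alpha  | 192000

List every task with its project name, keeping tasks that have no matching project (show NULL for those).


LEFT JOIN keeps every row from tasks (the left table); where project_id has no match in projects, the project columns become NULL. Walk through each task:
  - task 1 (Plan): project_id=3 -> matches Alpha
  - task 2 (Review): project_id=2 -> matches Aurora
  - task 3 (Optimize): project_id=3 -> matches Alpha
  - task 4 (Research): project_id=3 -> matches Alpha
  - task 5 (Deploy): project_id=1 -> matches Atlas
  - task 6 (Audit): project_id=NULL, no match -> kept with NULL
  - task 7 (Train): project_id=3 -> matches Alpha
  - task 8 (Migrate): project_id=NULL, no match -> kept with NULL
All 8 rows appear; 2 have NULL project.

SQL:
SELECT a.name, b.name AS project
FROM tasks a
LEFT JOIN projects b ON a.project_id = b.id

Result:
name     | project
---------+--------
Plan     | Alpha  
Review   | Aurora 
Optimize | Alpha  
Research | Alpha  
Deploy   | Atlas  
Audit    | NULL   
Train    | Alpha  
Migrate  | NULL   


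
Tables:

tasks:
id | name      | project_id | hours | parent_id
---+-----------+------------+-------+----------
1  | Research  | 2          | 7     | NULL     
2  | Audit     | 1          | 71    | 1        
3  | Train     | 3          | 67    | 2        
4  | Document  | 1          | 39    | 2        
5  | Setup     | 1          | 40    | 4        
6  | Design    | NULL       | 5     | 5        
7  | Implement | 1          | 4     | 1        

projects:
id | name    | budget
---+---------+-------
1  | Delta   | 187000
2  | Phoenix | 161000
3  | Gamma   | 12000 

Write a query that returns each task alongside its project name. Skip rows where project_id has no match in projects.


INNER JOIN keeps only tasks rows whose project_id matches an id in projects. Walk through each task:
  - task 1 (Research): project_id=2 -> matches Phoenix
  - task 2 (Audit): project_id=1 -> matches Delta
  - task 3 (Train): project_id=3 -> matches Gamma
  - task 4 (Document): project_id=1 -> matches Delta
  - task 5 (Setup): project_id=1 -> matches Delta
  - task 6 (Design): project_id=NULL, no match -> dropped
  - task 7 (Implement): project_id=1 -> matches Delta
So 1 of 7 rows is dropped.

SQL:
SELECT a.name, b.name AS project
FROM tasks a
INNER JOIN projects b ON a.project_id = b.id

Result:
name      | project
----------+--------
Research  | Phoenix
Audit     | Delta  
Train     | Gamma  
Document  | Delta  
Setup     | Delta  
Implement | Delta  


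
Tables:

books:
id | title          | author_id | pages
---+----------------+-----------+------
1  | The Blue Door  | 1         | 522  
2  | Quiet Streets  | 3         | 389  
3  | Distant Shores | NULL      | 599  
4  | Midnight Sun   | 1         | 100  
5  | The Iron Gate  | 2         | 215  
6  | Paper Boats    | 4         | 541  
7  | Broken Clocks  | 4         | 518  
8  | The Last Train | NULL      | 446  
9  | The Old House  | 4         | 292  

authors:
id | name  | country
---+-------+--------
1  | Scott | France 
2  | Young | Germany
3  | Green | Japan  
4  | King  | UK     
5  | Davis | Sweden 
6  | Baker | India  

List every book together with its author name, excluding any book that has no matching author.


INNER JOIN keeps only books rows whose author_id matches an id in authors. Walk through each book:
  - book 1 (The Blue Door): author_id=1 -> matches Scott
  - book 2 (Quiet Streets): author_id=3 -> matches Green
  - book 3 (Distant Shores): author_id=NULL, no match -> dropped
  - book 4 (Midnight Sun): author_id=1 -> matches Scott
  - book 5 (The Iron Gate): author_id=2 -> matches Young
  - book 6 (Paper Boats): author_id=4 -> matches King
  - book 7 (Broken Clocks): author_id=4 -> matches King
  - book 8 (The Last Train): author_id=NULL, no match -> dropped
  - book 9 (The Old House): author_id=4 -> matches King
So 2 of 9 rows are dropped.

SQL:
SELECT a.title, b.name AS author
FROM books a
INNER JOIN authors b ON a.author_id = b.id

Result:
title         | author
--------------+-------
The Blue Door | Scott 
Quiet Streets | Green 
Midnight Sun  | Scott 
The Iron Gate | Young 
Paper Boats   | King  
Broken Clocks | King  
The Old House | King  


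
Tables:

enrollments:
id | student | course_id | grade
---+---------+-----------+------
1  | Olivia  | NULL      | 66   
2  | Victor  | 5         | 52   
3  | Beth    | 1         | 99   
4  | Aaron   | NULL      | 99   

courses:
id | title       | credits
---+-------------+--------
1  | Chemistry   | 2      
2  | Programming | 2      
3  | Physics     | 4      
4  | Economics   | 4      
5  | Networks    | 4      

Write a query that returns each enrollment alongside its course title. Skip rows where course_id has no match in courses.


INNER JOIN keeps only enrollments rows whose course_id matches an id in courses. Walk through each enrollment:
  - enrollment 1 (Olivia): course_id=NULL, no match -> dropped
  - enrollment 2 (Victor): course_id=5 -> matches Networks
  - enrollment 3 (Beth): course_id=1 -> matches Chemistry
  - enrollment 4 (Aaron): course_id=NULL, no match -> dropped
So 2 of 4 rows are dropped.

SQL:
SELECT a.student, b.title AS course
FROM enrollments a
INNER JOIN courses b ON a.course_id = b.id

Result:
student | course   
--------+----------
Victor  | Networks 
Beth    | Chemistry


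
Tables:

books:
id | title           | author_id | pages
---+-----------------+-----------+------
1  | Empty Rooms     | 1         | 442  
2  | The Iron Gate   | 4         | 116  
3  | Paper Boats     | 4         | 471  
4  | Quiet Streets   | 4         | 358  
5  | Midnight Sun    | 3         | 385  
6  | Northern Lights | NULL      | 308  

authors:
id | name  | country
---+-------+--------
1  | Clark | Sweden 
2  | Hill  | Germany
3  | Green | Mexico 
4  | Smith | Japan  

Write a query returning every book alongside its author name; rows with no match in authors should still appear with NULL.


LEFT JOIN keeps every row from books (the left table); where author_id has no match in authors, the author columns become NULL. Walk through each book:
  - book 1 (Empty Rooms): author_id=1 -> matches Clark
  - book 2 (The Iron Gate): author_id=4 -> matches Smith
  - book 3 (Paper Boats): author_id=4 -> matches Smith
  - book 4 (Quiet Streets): author_id=4 -> matches Smith
  - book 5 (Midnight Sun): author_id=3 -> matches Green
  - book 6 (Northern Lights): author_id=NULL, no match -> kept with NULL
All 6 rows appear; 1 has NULL author.

SQL:
SELECT a.title, b.name AS author
FROM books a
LEFT JOIN authors b ON a.author_id = b.id

Result:
title           | author
----------------+-------
Empty Rooms     | Clark 
The Iron Gate   | Smith 
Paper Boats     | Smith 
Quiet Streets   | Smith 
Midnight Sun    | Green 
Northern Lights | NULL  


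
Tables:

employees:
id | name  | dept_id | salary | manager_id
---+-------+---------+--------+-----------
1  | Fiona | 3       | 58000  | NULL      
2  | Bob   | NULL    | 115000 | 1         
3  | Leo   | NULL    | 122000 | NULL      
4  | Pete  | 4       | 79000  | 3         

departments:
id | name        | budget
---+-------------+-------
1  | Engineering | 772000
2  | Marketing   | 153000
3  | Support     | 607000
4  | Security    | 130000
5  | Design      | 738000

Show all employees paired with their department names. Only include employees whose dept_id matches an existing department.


INNER JOIN keeps only employees rows whose dept_id matches an id in departments. Walk through each employee:
  - employee 1 (Fiona): dept_id=3 -> matches Support
  - employee 2 (Bob): dept_id=NULL, no match -> dropped
  - employee 3 (Leo): dept_id=NULL, no match -> dropped
  - employee 4 (Pete): dept_id=4 -> matches Security
So 2 of 4 rows are dropped.

SQL:
SELECT a.name, b.name AS department
FROM employees a
INNER JOIN departments b ON a.dept_id = b.id

Result:
name  | department
------+-----------
Fiona | Support   
Pete  | Security  


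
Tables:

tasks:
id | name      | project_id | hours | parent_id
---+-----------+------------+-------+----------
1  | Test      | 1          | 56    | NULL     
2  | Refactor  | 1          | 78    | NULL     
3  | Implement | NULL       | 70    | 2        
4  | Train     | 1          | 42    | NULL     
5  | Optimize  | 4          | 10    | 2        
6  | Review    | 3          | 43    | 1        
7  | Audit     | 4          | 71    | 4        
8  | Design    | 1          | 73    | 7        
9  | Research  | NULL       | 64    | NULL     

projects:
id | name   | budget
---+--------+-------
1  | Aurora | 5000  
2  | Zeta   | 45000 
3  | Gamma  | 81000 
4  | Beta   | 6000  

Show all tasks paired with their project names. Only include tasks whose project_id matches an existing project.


INNER JOIN keeps only tasks rows whose project_id matches an id in projects. Walk through each task:
  - task 1 (Test): project_id=1 -> matches Aurora
  - task 2 (Refactor): project_id=1 -> matches Aurora
  - task 3 (Implement): project_id=NULL, no match -> dropped
  - task 4 (Train): project_id=1 -> matches Aurora
  - task 5 (Optimize): project_id=4 -> matches Beta
  - task 6 (Review): project_id=3 -> matches Gamma
  - task 7 (Audit): project_id=4 -> matches Beta
  - task 8 (Design): project_id=1 -> matches Aurora
  - task 9 (Research): project_id=NULL, no match -> dropped
So 2 of 9 rows are dropped.

SQL:
SELECT a.name, b.name AS project
FROM tasks a
INNER JOIN projects b ON a.project_id = b.id

Result:
name     | project
---------+--------
Test     | Aurora 
Refactor | Aurora 
Train    | Aurora 
Optimize | Beta   
Review   | Gamma  
Audit    | Beta   
Design   | Aurora 


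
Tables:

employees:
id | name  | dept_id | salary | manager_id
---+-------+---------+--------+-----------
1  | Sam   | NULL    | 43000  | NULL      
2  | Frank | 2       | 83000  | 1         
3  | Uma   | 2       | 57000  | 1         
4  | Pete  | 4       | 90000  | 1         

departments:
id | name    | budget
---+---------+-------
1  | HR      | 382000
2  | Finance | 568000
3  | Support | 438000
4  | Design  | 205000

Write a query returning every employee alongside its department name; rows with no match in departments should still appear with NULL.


LEFT JOIN keeps every row from employees (the left table); where dept_id has no match in departments, the department columns become NULL. Walk through each employee:
  - employee 1 (Sam): dept_id=NULL, no match -> kept with NULL
  - employee 2 (Frank): dept_id=2 -> matches Finance
  - employee 3 (Uma): dept_id=2 -> matches Finance
  - employee 4 (Pete): dept_id=4 -> matches Design
All 4 rows appear; 1 has NULL department.

SQL:
SELECT a.name, b.name AS department
FROM employees a
LEFT JOIN departments b ON a.dept_id = b.id

Result:
name  | department
------+-----------
Sam   | NULL      
Frank | Finance   
Uma   | Finance   
Pete  | Design    


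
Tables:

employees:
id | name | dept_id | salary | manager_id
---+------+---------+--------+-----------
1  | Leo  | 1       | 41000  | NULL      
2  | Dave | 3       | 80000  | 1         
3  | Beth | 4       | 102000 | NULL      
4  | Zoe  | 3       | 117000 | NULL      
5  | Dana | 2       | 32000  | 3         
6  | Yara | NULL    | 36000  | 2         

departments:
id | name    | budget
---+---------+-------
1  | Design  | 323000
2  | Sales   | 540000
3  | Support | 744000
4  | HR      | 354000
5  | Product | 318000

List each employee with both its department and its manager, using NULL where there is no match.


Two LEFT JOINs from the same base table employees: one to departments via dept_id, one to employees itself via manager_id. Both are LEFT so every employee is preserved.
Match against departments:
  - employee 1 (Leo): dept_id=1 -> matches Design
  - employee 2 (Dave): dept_id=3 -> matches Support
  - employee 3 (Beth): dept_id=4 -> matches HR
  - employee 4 (Zoe): dept_id=3 -> matches Support
  - employee 5 (Dana): dept_id=2 -> matches Sales
  - employee 6 (Yara): dept_id=NULL, no match -> kept with NULL
Match against employees (self):
  - employee 1 (Leo): manager_id=NULL -> NULL
  - employee 2 (Dave): manager_id=1 -> Leo
  - employee 3 (Beth): manager_id=NULL -> NULL
  - employee 4 (Zoe): manager_id=NULL -> NULL
  - employee 5 (Dana): manager_id=3 -> Beth
  - employee 6 (Yara): manager_id=2 -> Dave

SQL:
SELECT a.name, b.name AS department, c.name AS manager
FROM employees a
LEFT JOIN departments b ON a.dept_id = b.id
LEFT JOIN employees c ON a.manager_id = c.id

Result:
name | department | manager
-----+------------+--------
Leo  | Design     | NULL   
Dave | Support    | Leo    
Beth | HR         | NULL   
Zoe  | Support    | NULL   
Dana | Sales      | Beth   
Yara | NULL       | Dave   


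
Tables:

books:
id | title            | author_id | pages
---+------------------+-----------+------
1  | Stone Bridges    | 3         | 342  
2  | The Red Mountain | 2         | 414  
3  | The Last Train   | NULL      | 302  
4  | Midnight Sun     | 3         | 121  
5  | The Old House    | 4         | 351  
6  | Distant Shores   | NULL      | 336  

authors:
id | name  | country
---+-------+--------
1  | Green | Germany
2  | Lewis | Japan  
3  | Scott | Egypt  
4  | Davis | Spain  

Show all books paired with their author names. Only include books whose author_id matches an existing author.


INNER JOIN keeps only books rows whose author_id matches an id in authors. Walk through each book:
  - book 1 (Stone Bridges): author_id=3 -> matches Scott
  - book 2 (The Red Mountain): author_id=2 -> matches Lewis
  - book 3 (The Last Train): author_id=NULL, no match -> dropped
  - book 4 (Midnight Sun): author_id=3 -> matches Scott
  - book 5 (The Old House): author_id=4 -> matches Davis
  - book 6 (Distant Shores): author_id=NULL, no match -> dropped
So 2 of 6 rows are dropped.

SQL:
SELECT a.title, b.name AS author
FROM books a
INNER JOIN authors b ON a.author_id = b.id

Result:
title            | author
-----------------+-------
Stone Bridges    | Scott 
The Red Mountain | Lewis 
Midnight Sun     | Scott 
The Old House    | Davis 


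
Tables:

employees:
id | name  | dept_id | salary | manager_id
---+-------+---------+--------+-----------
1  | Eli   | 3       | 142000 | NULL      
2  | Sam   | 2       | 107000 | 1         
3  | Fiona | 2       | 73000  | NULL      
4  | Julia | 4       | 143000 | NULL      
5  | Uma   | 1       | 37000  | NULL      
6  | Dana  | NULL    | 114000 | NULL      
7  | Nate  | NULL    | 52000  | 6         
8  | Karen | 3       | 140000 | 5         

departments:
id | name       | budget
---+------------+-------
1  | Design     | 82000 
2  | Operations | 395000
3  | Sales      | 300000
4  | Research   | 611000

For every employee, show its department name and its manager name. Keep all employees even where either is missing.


Two LEFT JOINs from the same base table employees: one to departments via dept_id, one to employees itself via manager_id. Both are LEFT so every employee is preserved.
Match against departments:
  - employee 1 (Eli): dept_id=3 -> matches Sales
  - employee 2 (Sam): dept_id=2 -> matches Operations
  - employee 3 (Fiona): dept_id=2 -> matches Operations
  - employee 4 (Julia): dept_id=4 -> matches Research
  - employee 5 (Uma): dept_id=1 -> matches Design
  - employee 6 (Dana): dept_id=NULL, no match -> kept with NULL
  - employee 7 (Nate): dept_id=NULL, no match -> kept with NULL
  - employee 8 (Karen): dept_id=3 -> matches Sales
Match against employees (self):
  - employee 1 (Eli): manager_id=NULL -> NULL
  - employee 2 (Sam): manager_id=1 -> Eli
  - employee 3 (Fiona): manager_id=NULL -> NULL
  - employee 4 (Julia): manager_id=NULL -> NULL
  - employee 5 (Uma): manager_id=NULL -> NULL
  - employee 6 (Dana): manager_id=NULL -> NULL
  - employee 7 (Nate): manager_id=6 -> Dana
  - employee 8 (Karen): manager_id=5 -> Uma

SQL:
SELECT a.name, b.name AS department, c.name AS manager
FROM employees a
LEFT JOIN departments b ON a.dept_id = b.id
LEFT JOIN employees c ON a.manager_id = c.id

Result:
name  | department | manager
------+------------+--------
Eli   | Sales      | NULL   
Sam   | Operations | Eli    
Fiona | Operations | NULL   
Julia | Research   | NULL   
Uma   | Design     | NULL   
Dana  | NULL       | NULL   
Nate  | NULL       | Dana   
Karen | Sales      | Uma    


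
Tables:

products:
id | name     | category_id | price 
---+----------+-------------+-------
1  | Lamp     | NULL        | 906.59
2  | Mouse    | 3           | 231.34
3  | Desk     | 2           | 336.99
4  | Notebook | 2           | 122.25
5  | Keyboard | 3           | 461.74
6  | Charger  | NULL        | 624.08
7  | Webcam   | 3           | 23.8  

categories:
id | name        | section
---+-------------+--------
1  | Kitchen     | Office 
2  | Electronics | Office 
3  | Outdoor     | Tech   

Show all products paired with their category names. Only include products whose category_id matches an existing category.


INNER JOIN keeps only products rows whose category_id matches an id in categories. Walk through each product:
  - product 1 (Lamp): category_id=NULL, no match -> dropped
  - product 2 (Mouse): category_id=3 -> matches Outdoor
  - product 3 (Desk): category_id=2 -> matches Electronics
  - product 4 (Notebook): category_id=2 -> matches Electronics
  - product 5 (Keyboard): category_id=3 -> matches Outdoor
  - product 6 (Charger): category_id=NULL, no match -> dropped
  - product 7 (Webcam): category_id=3 -> matches Outdoor
So 2 of 7 rows are dropped.

SQL:
SELECT a.name, b.name AS category
FROM products a
INNER JOIN categories b ON a.category_id = b.id

Result:
name     | category   
---------+------------
Mouse    | Outdoor    
Desk     | Electronics
Notebook | Electronics
Keyboard | Outdoor    
Webcam   | Outdoor    


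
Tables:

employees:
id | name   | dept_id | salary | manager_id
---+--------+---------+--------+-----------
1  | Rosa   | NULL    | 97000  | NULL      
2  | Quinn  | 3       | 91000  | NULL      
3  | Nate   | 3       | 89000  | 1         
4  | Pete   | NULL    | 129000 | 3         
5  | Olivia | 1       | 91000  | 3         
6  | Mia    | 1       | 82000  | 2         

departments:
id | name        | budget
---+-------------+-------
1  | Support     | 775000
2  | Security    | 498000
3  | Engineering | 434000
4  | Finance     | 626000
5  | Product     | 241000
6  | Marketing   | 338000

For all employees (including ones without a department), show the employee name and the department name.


LEFT JOIN keeps every row from employees (the left table); where dept_id has no match in departments, the department columns become NULL. Walk through each employee:
  - employee 1 (Rosa): dept_id=NULL, no match -> kept with NULL
  - employee 2 (Quinn): dept_id=3 -> matches Engineering
  - employee 3 (Nate): dept_id=3 -> matches Engineering
  - employee 4 (Pete): dept_id=NULL, no match -> kept with NULL
  - employee 5 (Olivia): dept_id=1 -> matches Support
  - employee 6 (Mia): dept_id=1 -> matches Support
All 6 rows appear; 2 have NULL department.

SQL:
SELECT a.name, b.name AS department
FROM employees a
LEFT JOIN departments b ON a.dept_id = b.id

Result:
name   | department 
-------+------------
Rosa   | NULL       
Quinn  | Engineering
Nate   | Engineering
Pete   | NULL       
Olivia | Support    
Mia    | Support    
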